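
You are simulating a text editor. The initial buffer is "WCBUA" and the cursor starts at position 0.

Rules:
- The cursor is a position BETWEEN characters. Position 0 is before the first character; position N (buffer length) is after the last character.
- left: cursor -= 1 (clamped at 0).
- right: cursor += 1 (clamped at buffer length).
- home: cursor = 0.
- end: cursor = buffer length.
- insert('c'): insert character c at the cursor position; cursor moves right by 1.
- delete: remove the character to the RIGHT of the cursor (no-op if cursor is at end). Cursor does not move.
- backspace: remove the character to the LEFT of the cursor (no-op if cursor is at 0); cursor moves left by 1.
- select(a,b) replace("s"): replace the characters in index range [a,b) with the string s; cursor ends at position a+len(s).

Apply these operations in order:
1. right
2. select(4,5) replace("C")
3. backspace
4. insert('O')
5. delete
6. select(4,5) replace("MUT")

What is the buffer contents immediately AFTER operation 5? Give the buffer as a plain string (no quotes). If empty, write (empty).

After op 1 (right): buf='WCBUA' cursor=1
After op 2 (select(4,5) replace("C")): buf='WCBUC' cursor=5
After op 3 (backspace): buf='WCBU' cursor=4
After op 4 (insert('O')): buf='WCBUO' cursor=5
After op 5 (delete): buf='WCBUO' cursor=5

Answer: WCBUO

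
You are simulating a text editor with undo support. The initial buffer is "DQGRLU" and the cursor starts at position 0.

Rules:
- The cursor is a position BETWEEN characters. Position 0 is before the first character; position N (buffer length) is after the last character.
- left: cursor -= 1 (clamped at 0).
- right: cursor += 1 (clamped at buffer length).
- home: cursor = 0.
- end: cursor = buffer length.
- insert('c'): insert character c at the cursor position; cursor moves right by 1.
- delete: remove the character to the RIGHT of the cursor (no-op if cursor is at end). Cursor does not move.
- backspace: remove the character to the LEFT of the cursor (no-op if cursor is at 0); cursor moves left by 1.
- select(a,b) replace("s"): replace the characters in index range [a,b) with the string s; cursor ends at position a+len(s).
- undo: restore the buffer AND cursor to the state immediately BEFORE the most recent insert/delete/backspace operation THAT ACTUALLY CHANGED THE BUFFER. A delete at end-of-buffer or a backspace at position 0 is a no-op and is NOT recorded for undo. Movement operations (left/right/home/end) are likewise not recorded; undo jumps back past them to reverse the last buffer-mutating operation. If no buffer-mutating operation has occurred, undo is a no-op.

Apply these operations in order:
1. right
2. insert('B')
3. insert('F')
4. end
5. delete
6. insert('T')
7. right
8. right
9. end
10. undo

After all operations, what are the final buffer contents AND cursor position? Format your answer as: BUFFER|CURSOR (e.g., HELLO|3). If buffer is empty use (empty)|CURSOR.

After op 1 (right): buf='DQGRLU' cursor=1
After op 2 (insert('B')): buf='DBQGRLU' cursor=2
After op 3 (insert('F')): buf='DBFQGRLU' cursor=3
After op 4 (end): buf='DBFQGRLU' cursor=8
After op 5 (delete): buf='DBFQGRLU' cursor=8
After op 6 (insert('T')): buf='DBFQGRLUT' cursor=9
After op 7 (right): buf='DBFQGRLUT' cursor=9
After op 8 (right): buf='DBFQGRLUT' cursor=9
After op 9 (end): buf='DBFQGRLUT' cursor=9
After op 10 (undo): buf='DBFQGRLU' cursor=8

Answer: DBFQGRLU|8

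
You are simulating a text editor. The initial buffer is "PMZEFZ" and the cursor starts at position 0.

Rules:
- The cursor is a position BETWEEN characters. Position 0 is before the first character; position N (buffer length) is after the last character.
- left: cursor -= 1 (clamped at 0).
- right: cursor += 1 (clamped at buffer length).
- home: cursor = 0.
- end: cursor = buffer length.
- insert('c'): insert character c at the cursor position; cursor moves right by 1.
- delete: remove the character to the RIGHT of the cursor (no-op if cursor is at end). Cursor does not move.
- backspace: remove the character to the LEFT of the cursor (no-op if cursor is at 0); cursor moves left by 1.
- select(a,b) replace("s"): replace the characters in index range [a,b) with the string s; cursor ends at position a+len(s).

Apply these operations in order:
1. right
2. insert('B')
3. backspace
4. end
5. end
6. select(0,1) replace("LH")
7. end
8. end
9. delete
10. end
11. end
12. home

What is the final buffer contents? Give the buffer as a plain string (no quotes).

Answer: LHMZEFZ

Derivation:
After op 1 (right): buf='PMZEFZ' cursor=1
After op 2 (insert('B')): buf='PBMZEFZ' cursor=2
After op 3 (backspace): buf='PMZEFZ' cursor=1
After op 4 (end): buf='PMZEFZ' cursor=6
After op 5 (end): buf='PMZEFZ' cursor=6
After op 6 (select(0,1) replace("LH")): buf='LHMZEFZ' cursor=2
After op 7 (end): buf='LHMZEFZ' cursor=7
After op 8 (end): buf='LHMZEFZ' cursor=7
After op 9 (delete): buf='LHMZEFZ' cursor=7
After op 10 (end): buf='LHMZEFZ' cursor=7
After op 11 (end): buf='LHMZEFZ' cursor=7
After op 12 (home): buf='LHMZEFZ' cursor=0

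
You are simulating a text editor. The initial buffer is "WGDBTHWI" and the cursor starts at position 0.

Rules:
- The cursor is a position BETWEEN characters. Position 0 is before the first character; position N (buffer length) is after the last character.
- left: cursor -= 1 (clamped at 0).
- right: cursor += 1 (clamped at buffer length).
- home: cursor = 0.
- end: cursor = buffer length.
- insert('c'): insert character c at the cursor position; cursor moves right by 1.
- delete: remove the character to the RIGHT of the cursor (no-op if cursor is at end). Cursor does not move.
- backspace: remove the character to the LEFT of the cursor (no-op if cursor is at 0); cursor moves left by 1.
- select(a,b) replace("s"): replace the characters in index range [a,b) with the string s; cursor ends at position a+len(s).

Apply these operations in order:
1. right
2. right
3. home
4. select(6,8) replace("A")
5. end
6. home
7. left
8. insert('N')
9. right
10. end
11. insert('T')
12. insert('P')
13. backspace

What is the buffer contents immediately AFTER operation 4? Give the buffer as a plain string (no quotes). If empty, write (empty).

Answer: WGDBTHA

Derivation:
After op 1 (right): buf='WGDBTHWI' cursor=1
After op 2 (right): buf='WGDBTHWI' cursor=2
After op 3 (home): buf='WGDBTHWI' cursor=0
After op 4 (select(6,8) replace("A")): buf='WGDBTHA' cursor=7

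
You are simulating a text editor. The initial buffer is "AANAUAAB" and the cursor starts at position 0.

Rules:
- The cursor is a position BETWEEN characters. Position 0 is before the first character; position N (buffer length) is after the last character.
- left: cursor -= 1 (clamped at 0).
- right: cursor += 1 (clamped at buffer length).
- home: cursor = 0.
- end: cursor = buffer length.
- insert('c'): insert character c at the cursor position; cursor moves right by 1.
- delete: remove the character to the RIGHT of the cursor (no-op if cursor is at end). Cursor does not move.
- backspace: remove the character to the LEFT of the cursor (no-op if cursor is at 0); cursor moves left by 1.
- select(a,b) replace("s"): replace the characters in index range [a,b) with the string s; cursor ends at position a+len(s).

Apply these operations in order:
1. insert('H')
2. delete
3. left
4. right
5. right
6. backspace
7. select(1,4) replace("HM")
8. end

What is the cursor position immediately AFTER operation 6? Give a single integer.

Answer: 1

Derivation:
After op 1 (insert('H')): buf='HAANAUAAB' cursor=1
After op 2 (delete): buf='HANAUAAB' cursor=1
After op 3 (left): buf='HANAUAAB' cursor=0
After op 4 (right): buf='HANAUAAB' cursor=1
After op 5 (right): buf='HANAUAAB' cursor=2
After op 6 (backspace): buf='HNAUAAB' cursor=1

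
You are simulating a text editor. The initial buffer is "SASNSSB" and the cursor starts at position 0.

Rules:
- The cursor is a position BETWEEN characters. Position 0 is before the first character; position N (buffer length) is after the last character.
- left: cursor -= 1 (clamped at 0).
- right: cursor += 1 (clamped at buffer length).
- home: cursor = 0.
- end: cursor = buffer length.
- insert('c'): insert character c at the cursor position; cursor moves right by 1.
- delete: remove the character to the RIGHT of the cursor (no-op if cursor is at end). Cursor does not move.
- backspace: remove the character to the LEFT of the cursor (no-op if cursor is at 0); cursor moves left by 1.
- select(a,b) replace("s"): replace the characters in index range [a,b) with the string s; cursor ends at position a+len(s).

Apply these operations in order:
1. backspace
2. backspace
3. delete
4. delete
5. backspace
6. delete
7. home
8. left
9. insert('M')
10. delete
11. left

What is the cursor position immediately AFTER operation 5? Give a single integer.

Answer: 0

Derivation:
After op 1 (backspace): buf='SASNSSB' cursor=0
After op 2 (backspace): buf='SASNSSB' cursor=0
After op 3 (delete): buf='ASNSSB' cursor=0
After op 4 (delete): buf='SNSSB' cursor=0
After op 5 (backspace): buf='SNSSB' cursor=0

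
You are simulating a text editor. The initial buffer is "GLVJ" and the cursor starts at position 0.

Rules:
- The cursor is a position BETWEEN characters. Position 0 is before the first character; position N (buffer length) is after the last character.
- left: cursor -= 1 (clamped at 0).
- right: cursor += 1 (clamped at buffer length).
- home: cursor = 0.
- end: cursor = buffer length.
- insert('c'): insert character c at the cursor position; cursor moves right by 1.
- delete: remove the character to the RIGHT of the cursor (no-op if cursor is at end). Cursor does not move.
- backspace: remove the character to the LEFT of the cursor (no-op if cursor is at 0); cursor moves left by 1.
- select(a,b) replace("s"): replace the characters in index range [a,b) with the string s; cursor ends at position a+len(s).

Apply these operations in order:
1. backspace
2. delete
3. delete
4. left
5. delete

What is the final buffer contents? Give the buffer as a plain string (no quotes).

After op 1 (backspace): buf='GLVJ' cursor=0
After op 2 (delete): buf='LVJ' cursor=0
After op 3 (delete): buf='VJ' cursor=0
After op 4 (left): buf='VJ' cursor=0
After op 5 (delete): buf='J' cursor=0

Answer: J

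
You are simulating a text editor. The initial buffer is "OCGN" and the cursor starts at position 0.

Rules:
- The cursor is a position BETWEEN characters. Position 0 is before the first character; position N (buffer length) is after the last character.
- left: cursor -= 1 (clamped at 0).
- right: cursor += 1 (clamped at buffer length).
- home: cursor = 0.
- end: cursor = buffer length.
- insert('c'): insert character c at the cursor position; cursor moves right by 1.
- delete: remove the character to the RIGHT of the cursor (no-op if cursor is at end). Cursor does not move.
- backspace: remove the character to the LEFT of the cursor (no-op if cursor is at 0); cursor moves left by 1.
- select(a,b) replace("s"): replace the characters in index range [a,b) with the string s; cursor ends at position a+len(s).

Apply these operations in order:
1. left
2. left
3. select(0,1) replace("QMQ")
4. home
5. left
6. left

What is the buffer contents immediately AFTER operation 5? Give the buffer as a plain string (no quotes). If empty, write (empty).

Answer: QMQCGN

Derivation:
After op 1 (left): buf='OCGN' cursor=0
After op 2 (left): buf='OCGN' cursor=0
After op 3 (select(0,1) replace("QMQ")): buf='QMQCGN' cursor=3
After op 4 (home): buf='QMQCGN' cursor=0
After op 5 (left): buf='QMQCGN' cursor=0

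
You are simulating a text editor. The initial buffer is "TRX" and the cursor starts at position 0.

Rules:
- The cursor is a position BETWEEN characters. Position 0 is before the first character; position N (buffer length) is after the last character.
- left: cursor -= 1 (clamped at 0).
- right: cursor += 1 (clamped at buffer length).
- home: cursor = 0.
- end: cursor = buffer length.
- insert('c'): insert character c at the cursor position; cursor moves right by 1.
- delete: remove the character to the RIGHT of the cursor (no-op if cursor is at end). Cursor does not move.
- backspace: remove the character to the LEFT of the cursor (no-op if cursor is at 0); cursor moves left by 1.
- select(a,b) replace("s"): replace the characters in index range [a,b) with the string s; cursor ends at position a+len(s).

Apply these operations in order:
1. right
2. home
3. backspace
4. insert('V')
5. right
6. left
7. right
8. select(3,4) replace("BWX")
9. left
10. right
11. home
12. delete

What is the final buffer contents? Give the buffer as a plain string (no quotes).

Answer: TRBWX

Derivation:
After op 1 (right): buf='TRX' cursor=1
After op 2 (home): buf='TRX' cursor=0
After op 3 (backspace): buf='TRX' cursor=0
After op 4 (insert('V')): buf='VTRX' cursor=1
After op 5 (right): buf='VTRX' cursor=2
After op 6 (left): buf='VTRX' cursor=1
After op 7 (right): buf='VTRX' cursor=2
After op 8 (select(3,4) replace("BWX")): buf='VTRBWX' cursor=6
After op 9 (left): buf='VTRBWX' cursor=5
After op 10 (right): buf='VTRBWX' cursor=6
After op 11 (home): buf='VTRBWX' cursor=0
After op 12 (delete): buf='TRBWX' cursor=0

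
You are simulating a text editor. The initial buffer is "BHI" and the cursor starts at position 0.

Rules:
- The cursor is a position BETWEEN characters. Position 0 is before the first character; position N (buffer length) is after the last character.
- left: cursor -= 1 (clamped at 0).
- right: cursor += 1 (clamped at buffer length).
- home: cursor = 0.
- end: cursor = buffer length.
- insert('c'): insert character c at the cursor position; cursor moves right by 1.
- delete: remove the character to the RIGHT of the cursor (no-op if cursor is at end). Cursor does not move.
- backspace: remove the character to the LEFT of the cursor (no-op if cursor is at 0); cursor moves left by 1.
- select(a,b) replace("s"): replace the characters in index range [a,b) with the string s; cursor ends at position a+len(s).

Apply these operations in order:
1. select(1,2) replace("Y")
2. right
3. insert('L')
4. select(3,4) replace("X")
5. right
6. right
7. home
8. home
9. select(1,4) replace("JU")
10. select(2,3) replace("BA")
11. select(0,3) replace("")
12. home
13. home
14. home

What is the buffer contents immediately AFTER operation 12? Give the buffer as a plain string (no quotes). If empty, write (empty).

Answer: A

Derivation:
After op 1 (select(1,2) replace("Y")): buf='BYI' cursor=2
After op 2 (right): buf='BYI' cursor=3
After op 3 (insert('L')): buf='BYIL' cursor=4
After op 4 (select(3,4) replace("X")): buf='BYIX' cursor=4
After op 5 (right): buf='BYIX' cursor=4
After op 6 (right): buf='BYIX' cursor=4
After op 7 (home): buf='BYIX' cursor=0
After op 8 (home): buf='BYIX' cursor=0
After op 9 (select(1,4) replace("JU")): buf='BJU' cursor=3
After op 10 (select(2,3) replace("BA")): buf='BJBA' cursor=4
After op 11 (select(0,3) replace("")): buf='A' cursor=0
After op 12 (home): buf='A' cursor=0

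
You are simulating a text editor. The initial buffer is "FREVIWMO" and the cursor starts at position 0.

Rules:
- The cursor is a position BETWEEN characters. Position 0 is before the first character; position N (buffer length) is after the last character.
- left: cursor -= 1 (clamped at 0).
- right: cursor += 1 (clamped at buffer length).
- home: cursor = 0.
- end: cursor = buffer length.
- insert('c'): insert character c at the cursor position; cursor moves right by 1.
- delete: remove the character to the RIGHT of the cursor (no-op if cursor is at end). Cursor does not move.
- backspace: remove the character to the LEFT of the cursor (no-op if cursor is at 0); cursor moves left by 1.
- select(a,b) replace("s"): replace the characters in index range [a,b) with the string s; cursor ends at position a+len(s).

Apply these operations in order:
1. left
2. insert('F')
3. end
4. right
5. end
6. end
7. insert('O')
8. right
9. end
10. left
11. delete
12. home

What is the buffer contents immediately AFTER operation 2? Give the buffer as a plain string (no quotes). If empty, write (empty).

Answer: FFREVIWMO

Derivation:
After op 1 (left): buf='FREVIWMO' cursor=0
After op 2 (insert('F')): buf='FFREVIWMO' cursor=1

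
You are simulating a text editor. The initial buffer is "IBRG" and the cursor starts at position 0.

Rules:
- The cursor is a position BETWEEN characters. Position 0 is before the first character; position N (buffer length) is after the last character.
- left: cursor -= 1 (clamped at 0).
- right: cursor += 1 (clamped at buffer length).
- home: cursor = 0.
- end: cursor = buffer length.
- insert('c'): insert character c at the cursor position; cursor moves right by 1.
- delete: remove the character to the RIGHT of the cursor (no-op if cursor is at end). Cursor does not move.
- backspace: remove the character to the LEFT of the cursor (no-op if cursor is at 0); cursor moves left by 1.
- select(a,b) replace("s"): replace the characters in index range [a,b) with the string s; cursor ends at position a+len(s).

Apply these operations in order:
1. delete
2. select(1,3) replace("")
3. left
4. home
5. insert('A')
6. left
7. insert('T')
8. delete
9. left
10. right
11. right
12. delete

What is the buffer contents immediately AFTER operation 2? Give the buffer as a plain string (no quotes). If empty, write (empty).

Answer: B

Derivation:
After op 1 (delete): buf='BRG' cursor=0
After op 2 (select(1,3) replace("")): buf='B' cursor=1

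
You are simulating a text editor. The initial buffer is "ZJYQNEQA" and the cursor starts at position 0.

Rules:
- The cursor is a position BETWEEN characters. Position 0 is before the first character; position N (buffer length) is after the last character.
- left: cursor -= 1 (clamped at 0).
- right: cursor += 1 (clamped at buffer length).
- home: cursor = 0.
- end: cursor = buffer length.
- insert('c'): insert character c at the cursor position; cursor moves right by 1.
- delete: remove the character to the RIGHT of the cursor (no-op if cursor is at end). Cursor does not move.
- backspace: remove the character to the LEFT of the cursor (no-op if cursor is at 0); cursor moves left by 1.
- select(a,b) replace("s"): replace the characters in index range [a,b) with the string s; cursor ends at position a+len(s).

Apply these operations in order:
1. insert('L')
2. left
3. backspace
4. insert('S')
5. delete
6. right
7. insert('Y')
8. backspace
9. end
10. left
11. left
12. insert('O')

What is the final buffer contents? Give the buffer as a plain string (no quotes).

After op 1 (insert('L')): buf='LZJYQNEQA' cursor=1
After op 2 (left): buf='LZJYQNEQA' cursor=0
After op 3 (backspace): buf='LZJYQNEQA' cursor=0
After op 4 (insert('S')): buf='SLZJYQNEQA' cursor=1
After op 5 (delete): buf='SZJYQNEQA' cursor=1
After op 6 (right): buf='SZJYQNEQA' cursor=2
After op 7 (insert('Y')): buf='SZYJYQNEQA' cursor=3
After op 8 (backspace): buf='SZJYQNEQA' cursor=2
After op 9 (end): buf='SZJYQNEQA' cursor=9
After op 10 (left): buf='SZJYQNEQA' cursor=8
After op 11 (left): buf='SZJYQNEQA' cursor=7
After op 12 (insert('O')): buf='SZJYQNEOQA' cursor=8

Answer: SZJYQNEOQA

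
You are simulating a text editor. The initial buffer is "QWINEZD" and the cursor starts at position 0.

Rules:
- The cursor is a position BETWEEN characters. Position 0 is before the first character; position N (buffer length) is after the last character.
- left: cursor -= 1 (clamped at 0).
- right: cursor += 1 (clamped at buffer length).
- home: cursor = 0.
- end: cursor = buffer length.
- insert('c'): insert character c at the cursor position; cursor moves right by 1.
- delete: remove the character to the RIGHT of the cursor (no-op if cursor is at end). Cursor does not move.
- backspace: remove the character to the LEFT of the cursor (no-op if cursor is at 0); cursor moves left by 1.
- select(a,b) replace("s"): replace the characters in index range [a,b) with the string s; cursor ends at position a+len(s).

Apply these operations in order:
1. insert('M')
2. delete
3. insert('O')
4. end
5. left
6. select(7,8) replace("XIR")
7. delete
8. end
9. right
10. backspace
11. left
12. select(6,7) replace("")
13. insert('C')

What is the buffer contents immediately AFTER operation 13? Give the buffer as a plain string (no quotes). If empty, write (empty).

After op 1 (insert('M')): buf='MQWINEZD' cursor=1
After op 2 (delete): buf='MWINEZD' cursor=1
After op 3 (insert('O')): buf='MOWINEZD' cursor=2
After op 4 (end): buf='MOWINEZD' cursor=8
After op 5 (left): buf='MOWINEZD' cursor=7
After op 6 (select(7,8) replace("XIR")): buf='MOWINEZXIR' cursor=10
After op 7 (delete): buf='MOWINEZXIR' cursor=10
After op 8 (end): buf='MOWINEZXIR' cursor=10
After op 9 (right): buf='MOWINEZXIR' cursor=10
After op 10 (backspace): buf='MOWINEZXI' cursor=9
After op 11 (left): buf='MOWINEZXI' cursor=8
After op 12 (select(6,7) replace("")): buf='MOWINEXI' cursor=6
After op 13 (insert('C')): buf='MOWINECXI' cursor=7

Answer: MOWINECXI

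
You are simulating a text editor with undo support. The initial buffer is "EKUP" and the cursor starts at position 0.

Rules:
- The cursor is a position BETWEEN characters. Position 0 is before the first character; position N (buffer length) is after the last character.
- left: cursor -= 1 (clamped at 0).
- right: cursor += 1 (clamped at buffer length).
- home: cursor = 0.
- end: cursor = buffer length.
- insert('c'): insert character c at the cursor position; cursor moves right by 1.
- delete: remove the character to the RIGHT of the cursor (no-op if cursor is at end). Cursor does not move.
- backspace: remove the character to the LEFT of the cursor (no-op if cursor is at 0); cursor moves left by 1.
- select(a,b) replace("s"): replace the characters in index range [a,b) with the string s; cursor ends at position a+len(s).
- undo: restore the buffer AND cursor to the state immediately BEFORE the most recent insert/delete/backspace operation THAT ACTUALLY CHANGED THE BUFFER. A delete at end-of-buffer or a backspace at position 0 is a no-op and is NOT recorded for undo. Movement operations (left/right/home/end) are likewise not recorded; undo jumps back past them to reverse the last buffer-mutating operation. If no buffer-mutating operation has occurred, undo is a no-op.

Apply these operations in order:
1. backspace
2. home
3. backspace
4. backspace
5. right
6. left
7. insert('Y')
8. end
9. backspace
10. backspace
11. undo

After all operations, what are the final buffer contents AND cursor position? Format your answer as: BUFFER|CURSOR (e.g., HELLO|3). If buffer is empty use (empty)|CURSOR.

Answer: YEKU|4

Derivation:
After op 1 (backspace): buf='EKUP' cursor=0
After op 2 (home): buf='EKUP' cursor=0
After op 3 (backspace): buf='EKUP' cursor=0
After op 4 (backspace): buf='EKUP' cursor=0
After op 5 (right): buf='EKUP' cursor=1
After op 6 (left): buf='EKUP' cursor=0
After op 7 (insert('Y')): buf='YEKUP' cursor=1
After op 8 (end): buf='YEKUP' cursor=5
After op 9 (backspace): buf='YEKU' cursor=4
After op 10 (backspace): buf='YEK' cursor=3
After op 11 (undo): buf='YEKU' cursor=4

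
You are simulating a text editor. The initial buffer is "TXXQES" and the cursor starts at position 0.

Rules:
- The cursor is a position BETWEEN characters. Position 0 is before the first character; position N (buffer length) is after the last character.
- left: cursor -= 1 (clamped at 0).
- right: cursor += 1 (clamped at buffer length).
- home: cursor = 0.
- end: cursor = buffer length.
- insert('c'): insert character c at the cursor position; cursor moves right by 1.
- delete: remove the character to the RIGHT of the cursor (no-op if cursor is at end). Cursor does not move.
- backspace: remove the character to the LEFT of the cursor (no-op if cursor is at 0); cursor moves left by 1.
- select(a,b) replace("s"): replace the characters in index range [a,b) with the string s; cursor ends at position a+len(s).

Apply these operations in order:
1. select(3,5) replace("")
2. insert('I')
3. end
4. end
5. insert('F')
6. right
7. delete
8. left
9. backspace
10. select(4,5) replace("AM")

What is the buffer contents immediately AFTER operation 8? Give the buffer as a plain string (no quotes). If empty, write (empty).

Answer: TXXISF

Derivation:
After op 1 (select(3,5) replace("")): buf='TXXS' cursor=3
After op 2 (insert('I')): buf='TXXIS' cursor=4
After op 3 (end): buf='TXXIS' cursor=5
After op 4 (end): buf='TXXIS' cursor=5
After op 5 (insert('F')): buf='TXXISF' cursor=6
After op 6 (right): buf='TXXISF' cursor=6
After op 7 (delete): buf='TXXISF' cursor=6
After op 8 (left): buf='TXXISF' cursor=5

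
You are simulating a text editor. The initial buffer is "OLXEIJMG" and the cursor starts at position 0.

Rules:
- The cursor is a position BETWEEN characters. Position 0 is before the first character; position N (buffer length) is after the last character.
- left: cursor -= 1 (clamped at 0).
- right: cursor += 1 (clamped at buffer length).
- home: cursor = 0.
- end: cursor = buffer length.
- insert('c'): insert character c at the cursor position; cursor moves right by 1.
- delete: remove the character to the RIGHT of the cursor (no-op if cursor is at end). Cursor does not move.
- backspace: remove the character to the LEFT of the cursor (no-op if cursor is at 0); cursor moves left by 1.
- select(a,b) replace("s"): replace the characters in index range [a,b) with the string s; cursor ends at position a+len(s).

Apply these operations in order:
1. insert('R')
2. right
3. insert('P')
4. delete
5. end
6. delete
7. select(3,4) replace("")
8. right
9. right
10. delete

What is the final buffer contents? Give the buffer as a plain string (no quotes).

After op 1 (insert('R')): buf='ROLXEIJMG' cursor=1
After op 2 (right): buf='ROLXEIJMG' cursor=2
After op 3 (insert('P')): buf='ROPLXEIJMG' cursor=3
After op 4 (delete): buf='ROPXEIJMG' cursor=3
After op 5 (end): buf='ROPXEIJMG' cursor=9
After op 6 (delete): buf='ROPXEIJMG' cursor=9
After op 7 (select(3,4) replace("")): buf='ROPEIJMG' cursor=3
After op 8 (right): buf='ROPEIJMG' cursor=4
After op 9 (right): buf='ROPEIJMG' cursor=5
After op 10 (delete): buf='ROPEIMG' cursor=5

Answer: ROPEIMG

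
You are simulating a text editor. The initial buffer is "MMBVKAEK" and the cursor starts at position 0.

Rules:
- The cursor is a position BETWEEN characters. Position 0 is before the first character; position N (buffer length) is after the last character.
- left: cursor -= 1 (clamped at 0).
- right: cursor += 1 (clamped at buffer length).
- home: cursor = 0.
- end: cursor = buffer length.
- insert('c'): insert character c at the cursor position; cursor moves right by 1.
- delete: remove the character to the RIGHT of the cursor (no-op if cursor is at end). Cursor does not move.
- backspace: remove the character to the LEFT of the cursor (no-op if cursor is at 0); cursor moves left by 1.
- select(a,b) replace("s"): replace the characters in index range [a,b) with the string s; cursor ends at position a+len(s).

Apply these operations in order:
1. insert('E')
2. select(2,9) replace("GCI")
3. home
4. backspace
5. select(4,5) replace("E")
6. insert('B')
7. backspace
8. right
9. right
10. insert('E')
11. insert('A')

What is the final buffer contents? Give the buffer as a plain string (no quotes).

After op 1 (insert('E')): buf='EMMBVKAEK' cursor=1
After op 2 (select(2,9) replace("GCI")): buf='EMGCI' cursor=5
After op 3 (home): buf='EMGCI' cursor=0
After op 4 (backspace): buf='EMGCI' cursor=0
After op 5 (select(4,5) replace("E")): buf='EMGCE' cursor=5
After op 6 (insert('B')): buf='EMGCEB' cursor=6
After op 7 (backspace): buf='EMGCE' cursor=5
After op 8 (right): buf='EMGCE' cursor=5
After op 9 (right): buf='EMGCE' cursor=5
After op 10 (insert('E')): buf='EMGCEE' cursor=6
After op 11 (insert('A')): buf='EMGCEEA' cursor=7

Answer: EMGCEEA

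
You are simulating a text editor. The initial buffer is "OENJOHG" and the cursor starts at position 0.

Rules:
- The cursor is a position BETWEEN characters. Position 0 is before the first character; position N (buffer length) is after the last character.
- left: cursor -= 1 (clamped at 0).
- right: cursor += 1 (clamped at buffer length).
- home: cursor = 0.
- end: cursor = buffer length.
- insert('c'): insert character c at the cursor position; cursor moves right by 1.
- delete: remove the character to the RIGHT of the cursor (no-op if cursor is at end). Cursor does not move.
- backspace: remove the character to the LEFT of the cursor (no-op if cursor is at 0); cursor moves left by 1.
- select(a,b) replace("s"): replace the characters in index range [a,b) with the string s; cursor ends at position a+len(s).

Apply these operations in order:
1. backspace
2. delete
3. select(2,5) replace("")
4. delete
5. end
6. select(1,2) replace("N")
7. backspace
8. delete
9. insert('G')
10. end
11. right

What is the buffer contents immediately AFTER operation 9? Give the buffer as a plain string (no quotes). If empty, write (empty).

Answer: EG

Derivation:
After op 1 (backspace): buf='OENJOHG' cursor=0
After op 2 (delete): buf='ENJOHG' cursor=0
After op 3 (select(2,5) replace("")): buf='ENG' cursor=2
After op 4 (delete): buf='EN' cursor=2
After op 5 (end): buf='EN' cursor=2
After op 6 (select(1,2) replace("N")): buf='EN' cursor=2
After op 7 (backspace): buf='E' cursor=1
After op 8 (delete): buf='E' cursor=1
After op 9 (insert('G')): buf='EG' cursor=2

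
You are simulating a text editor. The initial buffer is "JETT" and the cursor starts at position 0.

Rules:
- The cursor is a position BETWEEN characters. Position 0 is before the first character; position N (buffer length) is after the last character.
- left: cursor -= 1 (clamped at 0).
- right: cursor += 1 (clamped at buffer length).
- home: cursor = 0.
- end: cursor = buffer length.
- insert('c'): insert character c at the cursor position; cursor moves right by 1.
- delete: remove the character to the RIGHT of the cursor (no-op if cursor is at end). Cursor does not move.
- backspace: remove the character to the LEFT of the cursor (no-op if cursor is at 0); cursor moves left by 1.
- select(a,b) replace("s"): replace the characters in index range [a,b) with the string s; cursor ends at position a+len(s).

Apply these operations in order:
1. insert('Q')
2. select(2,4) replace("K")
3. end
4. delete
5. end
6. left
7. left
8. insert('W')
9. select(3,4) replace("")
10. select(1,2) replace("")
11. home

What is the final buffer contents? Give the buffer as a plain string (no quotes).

Answer: QWT

Derivation:
After op 1 (insert('Q')): buf='QJETT' cursor=1
After op 2 (select(2,4) replace("K")): buf='QJKT' cursor=3
After op 3 (end): buf='QJKT' cursor=4
After op 4 (delete): buf='QJKT' cursor=4
After op 5 (end): buf='QJKT' cursor=4
After op 6 (left): buf='QJKT' cursor=3
After op 7 (left): buf='QJKT' cursor=2
After op 8 (insert('W')): buf='QJWKT' cursor=3
After op 9 (select(3,4) replace("")): buf='QJWT' cursor=3
After op 10 (select(1,2) replace("")): buf='QWT' cursor=1
After op 11 (home): buf='QWT' cursor=0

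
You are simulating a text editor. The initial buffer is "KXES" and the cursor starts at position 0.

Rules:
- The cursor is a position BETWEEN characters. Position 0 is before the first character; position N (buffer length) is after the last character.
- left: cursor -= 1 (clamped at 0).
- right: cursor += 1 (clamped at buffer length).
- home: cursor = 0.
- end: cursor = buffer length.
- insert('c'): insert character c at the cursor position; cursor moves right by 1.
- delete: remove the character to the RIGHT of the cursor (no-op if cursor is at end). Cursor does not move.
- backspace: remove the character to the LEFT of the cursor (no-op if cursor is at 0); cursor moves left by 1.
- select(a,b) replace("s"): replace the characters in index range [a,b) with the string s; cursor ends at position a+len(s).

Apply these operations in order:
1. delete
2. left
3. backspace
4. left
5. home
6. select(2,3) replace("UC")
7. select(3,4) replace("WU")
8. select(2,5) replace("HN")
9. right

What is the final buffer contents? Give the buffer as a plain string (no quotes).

Answer: XEHN

Derivation:
After op 1 (delete): buf='XES' cursor=0
After op 2 (left): buf='XES' cursor=0
After op 3 (backspace): buf='XES' cursor=0
After op 4 (left): buf='XES' cursor=0
After op 5 (home): buf='XES' cursor=0
After op 6 (select(2,3) replace("UC")): buf='XEUC' cursor=4
After op 7 (select(3,4) replace("WU")): buf='XEUWU' cursor=5
After op 8 (select(2,5) replace("HN")): buf='XEHN' cursor=4
After op 9 (right): buf='XEHN' cursor=4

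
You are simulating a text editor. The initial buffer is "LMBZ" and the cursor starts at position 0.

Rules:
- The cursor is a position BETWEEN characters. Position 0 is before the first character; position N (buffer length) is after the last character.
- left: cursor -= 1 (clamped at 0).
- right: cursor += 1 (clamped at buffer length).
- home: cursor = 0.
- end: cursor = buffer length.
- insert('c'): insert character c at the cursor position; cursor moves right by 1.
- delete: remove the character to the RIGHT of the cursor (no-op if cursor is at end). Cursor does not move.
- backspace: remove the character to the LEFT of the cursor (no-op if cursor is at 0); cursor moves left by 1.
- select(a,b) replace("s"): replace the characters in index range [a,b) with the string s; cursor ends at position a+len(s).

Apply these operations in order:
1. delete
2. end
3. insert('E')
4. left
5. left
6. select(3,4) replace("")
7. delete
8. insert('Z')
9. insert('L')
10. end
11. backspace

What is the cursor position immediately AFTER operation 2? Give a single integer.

After op 1 (delete): buf='MBZ' cursor=0
After op 2 (end): buf='MBZ' cursor=3

Answer: 3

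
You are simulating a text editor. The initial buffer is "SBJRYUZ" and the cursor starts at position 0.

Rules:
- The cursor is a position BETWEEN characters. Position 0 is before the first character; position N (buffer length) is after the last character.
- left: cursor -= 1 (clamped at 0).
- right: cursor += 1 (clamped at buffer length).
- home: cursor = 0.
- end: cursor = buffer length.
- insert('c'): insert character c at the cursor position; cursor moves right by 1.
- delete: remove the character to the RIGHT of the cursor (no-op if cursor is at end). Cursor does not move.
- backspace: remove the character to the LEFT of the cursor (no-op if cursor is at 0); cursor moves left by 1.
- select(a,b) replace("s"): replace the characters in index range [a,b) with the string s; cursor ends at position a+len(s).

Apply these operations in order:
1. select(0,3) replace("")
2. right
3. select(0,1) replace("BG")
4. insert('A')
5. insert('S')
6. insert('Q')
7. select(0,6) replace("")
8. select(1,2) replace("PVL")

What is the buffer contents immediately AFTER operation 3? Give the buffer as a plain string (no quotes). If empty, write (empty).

Answer: BGYUZ

Derivation:
After op 1 (select(0,3) replace("")): buf='RYUZ' cursor=0
After op 2 (right): buf='RYUZ' cursor=1
After op 3 (select(0,1) replace("BG")): buf='BGYUZ' cursor=2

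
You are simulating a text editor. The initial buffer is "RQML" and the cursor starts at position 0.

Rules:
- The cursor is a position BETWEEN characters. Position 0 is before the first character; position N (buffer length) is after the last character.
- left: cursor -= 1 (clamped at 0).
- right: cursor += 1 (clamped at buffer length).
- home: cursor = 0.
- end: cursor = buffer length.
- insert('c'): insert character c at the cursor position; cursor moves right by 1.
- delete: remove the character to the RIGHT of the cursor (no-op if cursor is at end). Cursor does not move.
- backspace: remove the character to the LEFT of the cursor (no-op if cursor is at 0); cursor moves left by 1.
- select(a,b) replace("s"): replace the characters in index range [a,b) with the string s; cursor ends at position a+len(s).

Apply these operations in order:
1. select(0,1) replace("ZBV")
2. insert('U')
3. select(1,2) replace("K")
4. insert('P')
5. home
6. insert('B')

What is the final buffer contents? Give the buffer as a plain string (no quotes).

Answer: BZKPVUQML

Derivation:
After op 1 (select(0,1) replace("ZBV")): buf='ZBVQML' cursor=3
After op 2 (insert('U')): buf='ZBVUQML' cursor=4
After op 3 (select(1,2) replace("K")): buf='ZKVUQML' cursor=2
After op 4 (insert('P')): buf='ZKPVUQML' cursor=3
After op 5 (home): buf='ZKPVUQML' cursor=0
After op 6 (insert('B')): buf='BZKPVUQML' cursor=1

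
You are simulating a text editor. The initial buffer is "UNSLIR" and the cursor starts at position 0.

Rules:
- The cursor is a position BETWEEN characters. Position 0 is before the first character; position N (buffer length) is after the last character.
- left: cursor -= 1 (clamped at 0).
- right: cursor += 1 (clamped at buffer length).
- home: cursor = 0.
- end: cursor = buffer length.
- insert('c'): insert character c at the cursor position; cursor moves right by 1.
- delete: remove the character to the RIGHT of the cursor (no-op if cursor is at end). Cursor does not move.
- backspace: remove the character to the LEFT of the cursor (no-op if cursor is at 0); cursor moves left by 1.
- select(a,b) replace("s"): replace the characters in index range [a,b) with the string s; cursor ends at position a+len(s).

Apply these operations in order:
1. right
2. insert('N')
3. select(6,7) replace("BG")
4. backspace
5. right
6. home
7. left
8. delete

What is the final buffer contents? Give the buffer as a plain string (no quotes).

Answer: NNSLIB

Derivation:
After op 1 (right): buf='UNSLIR' cursor=1
After op 2 (insert('N')): buf='UNNSLIR' cursor=2
After op 3 (select(6,7) replace("BG")): buf='UNNSLIBG' cursor=8
After op 4 (backspace): buf='UNNSLIB' cursor=7
After op 5 (right): buf='UNNSLIB' cursor=7
After op 6 (home): buf='UNNSLIB' cursor=0
After op 7 (left): buf='UNNSLIB' cursor=0
After op 8 (delete): buf='NNSLIB' cursor=0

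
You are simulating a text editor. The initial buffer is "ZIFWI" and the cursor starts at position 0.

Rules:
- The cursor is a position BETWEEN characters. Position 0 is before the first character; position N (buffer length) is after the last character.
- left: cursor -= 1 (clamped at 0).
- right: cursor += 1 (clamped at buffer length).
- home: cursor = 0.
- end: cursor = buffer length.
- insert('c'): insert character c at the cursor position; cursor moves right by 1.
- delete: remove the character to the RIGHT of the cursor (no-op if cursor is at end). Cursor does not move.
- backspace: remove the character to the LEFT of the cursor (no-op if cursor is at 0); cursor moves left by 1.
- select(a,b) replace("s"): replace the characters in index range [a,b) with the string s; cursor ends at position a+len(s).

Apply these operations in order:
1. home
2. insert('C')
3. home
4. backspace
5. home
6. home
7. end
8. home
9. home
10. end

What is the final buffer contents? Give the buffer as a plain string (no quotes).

After op 1 (home): buf='ZIFWI' cursor=0
After op 2 (insert('C')): buf='CZIFWI' cursor=1
After op 3 (home): buf='CZIFWI' cursor=0
After op 4 (backspace): buf='CZIFWI' cursor=0
After op 5 (home): buf='CZIFWI' cursor=0
After op 6 (home): buf='CZIFWI' cursor=0
After op 7 (end): buf='CZIFWI' cursor=6
After op 8 (home): buf='CZIFWI' cursor=0
After op 9 (home): buf='CZIFWI' cursor=0
After op 10 (end): buf='CZIFWI' cursor=6

Answer: CZIFWI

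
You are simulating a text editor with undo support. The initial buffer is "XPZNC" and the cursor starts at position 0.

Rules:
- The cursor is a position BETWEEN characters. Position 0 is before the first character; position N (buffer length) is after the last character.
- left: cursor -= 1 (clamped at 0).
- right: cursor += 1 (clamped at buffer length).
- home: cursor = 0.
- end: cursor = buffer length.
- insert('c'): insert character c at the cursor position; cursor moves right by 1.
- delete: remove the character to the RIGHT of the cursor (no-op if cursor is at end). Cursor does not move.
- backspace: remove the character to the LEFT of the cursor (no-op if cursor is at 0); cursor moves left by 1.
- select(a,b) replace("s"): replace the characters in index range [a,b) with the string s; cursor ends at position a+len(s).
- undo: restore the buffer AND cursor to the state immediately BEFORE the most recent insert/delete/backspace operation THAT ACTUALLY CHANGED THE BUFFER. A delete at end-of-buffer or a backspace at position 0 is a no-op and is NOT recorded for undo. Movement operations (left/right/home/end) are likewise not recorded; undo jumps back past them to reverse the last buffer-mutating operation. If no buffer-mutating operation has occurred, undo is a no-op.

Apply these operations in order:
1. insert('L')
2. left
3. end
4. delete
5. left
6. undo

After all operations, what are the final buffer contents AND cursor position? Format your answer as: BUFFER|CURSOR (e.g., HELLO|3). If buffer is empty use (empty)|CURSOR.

After op 1 (insert('L')): buf='LXPZNC' cursor=1
After op 2 (left): buf='LXPZNC' cursor=0
After op 3 (end): buf='LXPZNC' cursor=6
After op 4 (delete): buf='LXPZNC' cursor=6
After op 5 (left): buf='LXPZNC' cursor=5
After op 6 (undo): buf='XPZNC' cursor=0

Answer: XPZNC|0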